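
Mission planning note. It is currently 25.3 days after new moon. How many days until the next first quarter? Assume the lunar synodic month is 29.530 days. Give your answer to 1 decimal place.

First quarter is 0.25 of the way through the cycle: age 0.25 × 29.530 = 7.383 d.
Already past this cycle's first quarter; the next is at 7.383 + 29.530 = 36.913 d, so 36.913 − 25.3 = 11.613 days.

11.6 days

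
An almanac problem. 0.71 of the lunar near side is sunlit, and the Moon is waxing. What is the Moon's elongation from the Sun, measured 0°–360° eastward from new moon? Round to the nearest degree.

Invert f = (1 − cos θ)/2 to get cos θ = 1 − 2(0.71) = -0.420, hence θ₀ = arccos -0.420 = 114.8°.
Waxing ⇒ before full, so θ = 114.8°.

115°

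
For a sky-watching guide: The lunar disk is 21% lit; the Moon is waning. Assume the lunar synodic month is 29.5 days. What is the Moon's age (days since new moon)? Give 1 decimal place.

cos θ = 1 − 2f = 0.580, giving a principal value of 54.5°.
Waning ⇒ past full, so θ = 360° − 54.5° = 305.5°.
That fraction of the synodic month is 305.5/360 × 29.5 d ≈ 25.03 d.

25.0 days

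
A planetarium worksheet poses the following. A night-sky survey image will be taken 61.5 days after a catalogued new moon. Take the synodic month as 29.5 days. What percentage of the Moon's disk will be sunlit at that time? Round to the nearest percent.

7%

61.5/29.5 = 2.085 lunations, so 2 complete cycles and 2.50 d into the next.
The Moon has covered 2.50/29.5 of its cycle, so θ ≈ 360° × 2.50/29.5 = 30.5°.
With cos θ = 0.862, the lit fraction is (1 − 0.862)/2 ≈ 0.069, so 7%.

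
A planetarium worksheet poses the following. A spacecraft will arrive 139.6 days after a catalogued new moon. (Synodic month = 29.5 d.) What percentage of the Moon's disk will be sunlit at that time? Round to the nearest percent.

139.6/29.5 = 4.732 lunations, so 4 complete cycles and 21.60 d into the next.
Phase angle: θ = 360°·(21.60 d)/(29.5 d) = 263.6°.
With cos θ = (-0.112), the lit fraction is (1 − (-0.112))/2 ≈ 0.556, so 56%.

56%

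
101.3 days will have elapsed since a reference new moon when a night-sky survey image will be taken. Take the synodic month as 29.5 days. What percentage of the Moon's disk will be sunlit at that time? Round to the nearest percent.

96%

Reduce mod P: 101.3 − 3×29.5 = 12.80 d into the current lunation.
Elongation θ = 360° × 12.80/29.5 ≈ 156.2°.
cos 156.2° = (-0.915), so f = (1 − (-0.915))/2 = 0.957, so 96%.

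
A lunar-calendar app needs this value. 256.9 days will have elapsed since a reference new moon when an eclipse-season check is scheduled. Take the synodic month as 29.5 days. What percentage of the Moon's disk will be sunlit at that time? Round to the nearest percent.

63%

256.9/29.5 = 8.708 lunations, so 8 complete cycles and 20.90 d into the next.
The Moon has covered 20.90/29.5 of its cycle, so θ ≈ 360° × 20.90/29.5 = 255.1°.
cos 255.1° = (-0.258), so f = (1 − (-0.258))/2 = 0.629, so 63%.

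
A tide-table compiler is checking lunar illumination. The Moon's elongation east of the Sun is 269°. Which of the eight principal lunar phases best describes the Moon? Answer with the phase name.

last quarter

269° lies in the last quarter sector of the 8-phase cycle.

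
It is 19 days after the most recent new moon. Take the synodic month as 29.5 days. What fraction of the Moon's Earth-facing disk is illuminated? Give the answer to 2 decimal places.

Phase angle: θ = 360°·(19 d)/(29.5 d) = 231.9°.
cos 231.9° = (-0.618), so f = (1 − (-0.618))/2 = 0.809.

0.81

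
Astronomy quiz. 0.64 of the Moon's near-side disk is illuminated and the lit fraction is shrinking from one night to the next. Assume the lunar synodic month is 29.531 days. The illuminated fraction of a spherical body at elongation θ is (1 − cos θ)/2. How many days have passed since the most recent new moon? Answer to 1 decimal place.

cos θ = 1 − 2f = -0.280, giving a principal value of 106.3°.
A waning Moon lies in 180°–360°, so θ = 360° − 106.3° = 253.7°.
At 360°/29.531 d per day, 253.7° corresponds to 20.81 days.

20.8 days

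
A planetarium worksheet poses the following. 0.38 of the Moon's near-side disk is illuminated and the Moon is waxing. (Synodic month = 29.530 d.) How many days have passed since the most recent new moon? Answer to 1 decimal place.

6.2 days

cos θ = 1 − 2f = 0.240, giving a principal value of 76.1°.
Before full moon the principal value applies: θ = 76.1°.
At 360°/29.530 d per day, 76.1° corresponds to 6.24 days.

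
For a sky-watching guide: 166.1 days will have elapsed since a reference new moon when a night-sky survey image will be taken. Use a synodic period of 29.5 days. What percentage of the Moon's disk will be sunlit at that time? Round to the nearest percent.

166.1/29.5 = 5.631 lunations, so 5 complete cycles and 18.60 d into the next.
The Moon has covered 18.60/29.5 of its cycle, so θ ≈ 360° × 18.60/29.5 = 227.0°.
With cos θ = (-0.682), the lit fraction is (1 − (-0.682))/2 ≈ 0.841, so 84%.

84%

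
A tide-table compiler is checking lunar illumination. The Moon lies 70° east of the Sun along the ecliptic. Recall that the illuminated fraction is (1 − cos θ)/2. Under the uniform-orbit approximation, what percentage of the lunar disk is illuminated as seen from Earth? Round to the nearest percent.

33%

f = (1 − cos 70°)/2 = (1 − 0.342)/2 ≈ 0.329, i.e. 33%.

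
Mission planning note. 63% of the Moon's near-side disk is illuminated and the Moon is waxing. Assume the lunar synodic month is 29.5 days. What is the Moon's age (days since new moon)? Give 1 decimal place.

8.6 days

From f = (1 − cos θ)/2: cos θ = 1 − 2×0.63 = -0.260; arccos → 105.1°.
Waxing ⇒ before full, so θ = 105.1°.
Age = 29.5 × 105.1°/360° ≈ 8.61 days.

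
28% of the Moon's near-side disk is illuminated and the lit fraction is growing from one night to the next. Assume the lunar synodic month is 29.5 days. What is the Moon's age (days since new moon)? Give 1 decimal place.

5.2 days

Invert f = (1 − cos θ)/2 to get cos θ = 1 − 2(0.28) = 0.440, hence θ₀ = arccos 0.440 = 63.9°.
Before full moon the principal value applies: θ = 63.9°.
Age = 29.5 × 63.9°/360° ≈ 5.24 days.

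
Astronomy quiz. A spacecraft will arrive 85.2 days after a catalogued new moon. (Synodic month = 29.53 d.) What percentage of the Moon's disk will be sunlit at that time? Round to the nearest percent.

12%

85.2 d spans 2 complete synodic months (2 × 29.53 = 59.06 d) plus 26.14 d.
Elongation θ = 360° × 26.14/29.53 ≈ 318.7°.
cos 318.7° = 0.751, so f = (1 − 0.751)/2 = 0.125, so 12%.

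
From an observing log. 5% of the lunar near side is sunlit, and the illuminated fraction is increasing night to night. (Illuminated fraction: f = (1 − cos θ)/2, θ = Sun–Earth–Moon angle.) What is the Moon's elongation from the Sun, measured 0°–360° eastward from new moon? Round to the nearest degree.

26°

Invert f = (1 − cos θ)/2 to get cos θ = 1 − 2(0.05) = 0.900, hence θ₀ = arccos 0.900 = 25.8°.
The Moon is waxing (0°–180°), so θ = 25.8° directly.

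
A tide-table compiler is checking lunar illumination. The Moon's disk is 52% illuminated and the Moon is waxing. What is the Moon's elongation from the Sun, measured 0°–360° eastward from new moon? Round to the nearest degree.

Invert f = (1 − cos θ)/2 to get cos θ = 1 − 2(0.52) = -0.040, hence θ₀ = arccos -0.040 = 92.3°.
Before full moon the principal value applies: θ = 92.3°.

92°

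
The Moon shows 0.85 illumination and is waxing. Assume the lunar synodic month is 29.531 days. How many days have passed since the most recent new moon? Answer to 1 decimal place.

From f = (1 − cos θ)/2: cos θ = 1 − 2×0.85 = -0.700; arccos → 134.4°.
The Moon is waxing (0°–180°), so θ = 134.4° directly.
That fraction of the synodic month is 134.4/360 × 29.531 d ≈ 11.03 d.

11.0 days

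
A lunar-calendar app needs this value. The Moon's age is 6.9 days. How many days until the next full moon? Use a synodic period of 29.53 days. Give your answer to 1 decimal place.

Full moon occurs at elongation 180°, i.e. at age 29.53 × 180/360 = 14.765 d.
So 7.865 days remain (14.765 − 6.9).

7.9 days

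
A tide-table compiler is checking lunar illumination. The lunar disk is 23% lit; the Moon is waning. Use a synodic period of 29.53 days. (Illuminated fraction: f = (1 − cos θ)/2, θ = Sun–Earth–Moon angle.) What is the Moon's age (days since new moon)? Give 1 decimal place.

24.8 days

From f = (1 − cos θ)/2: cos θ = 1 − 2×0.23 = 0.540; arccos → 57.3°.
Since the Moon is past full (waning), take the reflex angle: θ = 360° − 57.3° = 302.7°.
At 360°/29.53 d per day, 302.7° corresponds to 24.83 days.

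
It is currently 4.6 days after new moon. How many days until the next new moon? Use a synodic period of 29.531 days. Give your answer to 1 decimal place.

The next new moon completes the synodic month: 29.531 − 4.6 = 24.931 days.

24.9 days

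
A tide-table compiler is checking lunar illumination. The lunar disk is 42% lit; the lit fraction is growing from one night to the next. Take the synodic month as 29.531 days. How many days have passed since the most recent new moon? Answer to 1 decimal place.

Invert f = (1 − cos θ)/2 to get cos θ = 1 − 2(0.42) = 0.160, hence θ₀ = arccos 0.160 = 80.8°.
Waxing ⇒ before full, so θ = 80.8°.
That fraction of the synodic month is 80.8/360 × 29.531 d ≈ 6.63 d.

6.6 days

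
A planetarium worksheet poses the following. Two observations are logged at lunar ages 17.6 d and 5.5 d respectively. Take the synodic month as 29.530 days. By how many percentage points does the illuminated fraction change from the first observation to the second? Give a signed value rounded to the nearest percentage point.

θ₁ = 360° × 17.6/29.530 = 214.6°, f₁ = (1 − cos θ₁)/2 = 0.912.
θ₂ = 360° × 5.5/29.530 = 67.1°, f₂ = (1 − cos θ₂)/2 = 0.305.
Change = f₂ − f₁ = -0.607 → -61 percentage points.

-61 pp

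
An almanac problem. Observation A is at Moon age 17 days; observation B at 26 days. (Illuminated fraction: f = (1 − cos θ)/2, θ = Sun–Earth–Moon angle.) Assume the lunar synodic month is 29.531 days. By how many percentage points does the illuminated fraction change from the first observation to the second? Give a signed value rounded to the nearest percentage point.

First observation: θ = 360°·17/29.531 = 207.2°, so f = 0.945.
Second observation: θ = 317.0°, f = 0.135.
Δf = 0.135 − 0.945 = -0.810, i.e. -81 pp.

-81 percentage points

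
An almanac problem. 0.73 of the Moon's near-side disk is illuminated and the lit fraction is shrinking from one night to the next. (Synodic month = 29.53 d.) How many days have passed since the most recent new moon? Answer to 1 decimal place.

Invert f = (1 − cos θ)/2 to get cos θ = 1 − 2(0.73) = -0.460, hence θ₀ = arccos -0.460 = 117.4°.
A waning Moon lies in 180°–360°, so θ = 360° − 117.4° = 242.6°.
At 360°/29.53 d per day, 242.6° corresponds to 19.90 days.

19.9 days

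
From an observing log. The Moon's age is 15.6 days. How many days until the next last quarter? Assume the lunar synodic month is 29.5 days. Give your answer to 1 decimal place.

Last quarter is 0.75 of the way through the cycle: age 0.75 × 29.5 = 22.125 d.
So 6.525 days remain (22.125 − 15.6).

6.5 days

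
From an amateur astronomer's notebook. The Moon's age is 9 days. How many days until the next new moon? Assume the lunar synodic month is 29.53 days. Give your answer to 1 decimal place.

The next new moon completes the synodic month: 29.53 − 9 = 20.530 days.

20.5 days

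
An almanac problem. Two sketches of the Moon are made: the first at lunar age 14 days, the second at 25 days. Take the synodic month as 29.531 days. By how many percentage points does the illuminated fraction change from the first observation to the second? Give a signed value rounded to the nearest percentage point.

First observation: θ = 360°·14/29.531 = 170.7°, so f = 0.993.
Second observation: θ = 304.8°, f = 0.215.
Δf = 0.215 − 0.993 = -0.778, i.e. -78 pp.

-78 percentage points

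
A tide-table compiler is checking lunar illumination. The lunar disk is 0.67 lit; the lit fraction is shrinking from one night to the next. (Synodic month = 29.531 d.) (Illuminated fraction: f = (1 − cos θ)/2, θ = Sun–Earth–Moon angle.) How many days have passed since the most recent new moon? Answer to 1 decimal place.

Invert f = (1 − cos θ)/2 to get cos θ = 1 − 2(0.67) = -0.340, hence θ₀ = arccos -0.340 = 109.9°.
Waning ⇒ past full, so θ = 360° − 109.9° = 250.1°.
At 360°/29.531 d per day, 250.1° corresponds to 20.52 days.

20.5 days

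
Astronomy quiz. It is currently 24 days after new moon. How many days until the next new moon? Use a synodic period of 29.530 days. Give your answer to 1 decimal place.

5.5 days

One full lunation from the last new moon is 29.530 d; remaining = 29.530 − 24 = 5.530 d.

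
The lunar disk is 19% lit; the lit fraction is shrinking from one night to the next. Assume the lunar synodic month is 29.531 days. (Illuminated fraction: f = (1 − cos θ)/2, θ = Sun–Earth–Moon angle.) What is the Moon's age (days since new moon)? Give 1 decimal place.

25.3 days

From f = (1 − cos θ)/2: cos θ = 1 − 2×0.19 = 0.620; arccos → 51.7°.
Waning ⇒ past full, so θ = 360° − 51.7° = 308.3°.
Age = 29.531 × 308.3°/360° ≈ 25.29 days.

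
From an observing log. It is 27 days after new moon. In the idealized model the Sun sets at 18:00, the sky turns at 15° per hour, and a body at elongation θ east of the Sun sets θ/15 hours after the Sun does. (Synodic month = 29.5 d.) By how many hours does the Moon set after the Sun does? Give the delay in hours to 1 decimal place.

22.0 h

Phase angle: θ = 360°·(27 d)/(29.5 d) = 329.5°.
At 15° of sky rotation per hour, 329.5° corresponds to a 21.97 h lag.
So the Moon sets 21.97 h after the Sun.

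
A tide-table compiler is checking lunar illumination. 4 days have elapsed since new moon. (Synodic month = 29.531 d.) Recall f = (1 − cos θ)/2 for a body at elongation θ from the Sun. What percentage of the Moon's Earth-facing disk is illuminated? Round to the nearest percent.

Phase angle: θ = 360°·(4 d)/(29.531 d) = 48.8°.
Illuminated fraction = (1 − cos 48.8°)/2 = (1 − 0.659)/2 ≈ 0.170, so 17%.

17%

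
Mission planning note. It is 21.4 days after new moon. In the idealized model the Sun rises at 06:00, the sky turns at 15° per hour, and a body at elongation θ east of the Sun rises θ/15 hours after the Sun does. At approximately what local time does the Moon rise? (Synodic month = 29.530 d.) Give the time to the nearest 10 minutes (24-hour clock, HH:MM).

Phase angle: θ = 360°·(21.4 d)/(29.530 d) = 260.9°.
At 15° of sky rotation per hour, 260.9° corresponds to a 17.39 h lag.
06:00 + 17.392 h ≈ 23:24 → 23:20 to the nearest ten minutes.

23:20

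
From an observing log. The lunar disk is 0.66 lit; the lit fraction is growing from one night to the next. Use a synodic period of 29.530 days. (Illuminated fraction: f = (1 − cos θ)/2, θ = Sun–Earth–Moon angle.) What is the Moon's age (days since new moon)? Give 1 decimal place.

From f = (1 − cos θ)/2: cos θ = 1 − 2×0.66 = -0.320; arccos → 108.7°.
Before full moon the principal value applies: θ = 108.7°.
Age = 29.530 × 108.7°/360° ≈ 8.91 days.

8.9 days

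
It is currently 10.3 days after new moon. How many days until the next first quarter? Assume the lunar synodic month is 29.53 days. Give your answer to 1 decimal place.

26.6 days

First quarter occurs at elongation 90°, i.e. at age 29.53 × 90/360 = 7.383 d.
Already past this cycle's first quarter; the next is at 7.383 + 29.53 = 36.913 d, so 36.913 − 10.3 = 26.613 days.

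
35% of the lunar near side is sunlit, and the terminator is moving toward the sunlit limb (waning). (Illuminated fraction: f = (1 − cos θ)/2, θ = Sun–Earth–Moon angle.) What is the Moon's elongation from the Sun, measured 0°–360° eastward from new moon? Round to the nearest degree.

287°

cos θ = 1 − 2f = 0.300, giving a principal value of 72.5°.
Since the Moon is past full (waning), take the reflex angle: θ = 360° − 72.5° = 287.5°.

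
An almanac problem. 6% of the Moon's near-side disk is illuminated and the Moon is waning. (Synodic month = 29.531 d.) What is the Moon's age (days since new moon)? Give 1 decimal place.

cos θ = 1 − 2f = 0.880, giving a principal value of 28.4°.
Waning ⇒ past full, so θ = 360° − 28.4° = 331.6°.
That fraction of the synodic month is 331.6/360 × 29.531 d ≈ 27.20 d.

27.2 days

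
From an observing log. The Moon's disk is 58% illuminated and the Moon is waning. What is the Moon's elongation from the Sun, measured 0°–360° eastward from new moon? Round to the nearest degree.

261°

cos θ = 1 − 2f = -0.160, giving a principal value of 99.2°.
A waning Moon lies in 180°–360°, so θ = 360° − 99.2° = 260.8°.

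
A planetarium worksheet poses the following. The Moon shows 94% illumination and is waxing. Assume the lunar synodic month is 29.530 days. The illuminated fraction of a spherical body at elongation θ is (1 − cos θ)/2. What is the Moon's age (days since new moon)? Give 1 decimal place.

12.4 days

From f = (1 − cos θ)/2: cos θ = 1 − 2×0.94 = -0.880; arccos → 151.6°.
The Moon is waxing (0°–180°), so θ = 151.6° directly.
At 360°/29.530 d per day, 151.6° corresponds to 12.44 days.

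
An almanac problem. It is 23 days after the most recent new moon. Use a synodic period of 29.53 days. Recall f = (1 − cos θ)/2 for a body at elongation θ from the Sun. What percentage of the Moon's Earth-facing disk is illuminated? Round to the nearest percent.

Phase angle: θ = 360°·(23 d)/(29.53 d) = 280.4°.
With cos θ = 0.180, the lit fraction is (1 − 0.180)/2 ≈ 0.410, so 41%.

41%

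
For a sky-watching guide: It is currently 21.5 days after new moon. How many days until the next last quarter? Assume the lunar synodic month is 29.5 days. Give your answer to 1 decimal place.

Last quarter is 0.75 of the way through the cycle: age 0.75 × 29.5 = 22.125 d.
So 0.625 days remain (22.125 − 21.5).

0.6 days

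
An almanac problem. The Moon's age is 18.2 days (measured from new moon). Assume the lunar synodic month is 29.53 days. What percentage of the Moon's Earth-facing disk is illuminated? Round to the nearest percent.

87%

Elongation θ = 360° × 18.2/29.53 ≈ 221.9°.
cos 221.9° = (-0.745), so f = (1 − (-0.745))/2 = 0.872, so 87%.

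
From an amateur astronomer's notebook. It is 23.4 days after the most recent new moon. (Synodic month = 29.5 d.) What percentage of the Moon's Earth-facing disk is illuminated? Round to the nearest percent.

Phase angle: θ = 360°·(23.4 d)/(29.5 d) = 285.6°.
With cos θ = 0.268, the lit fraction is (1 − 0.268)/2 ≈ 0.366, so 37%.

37%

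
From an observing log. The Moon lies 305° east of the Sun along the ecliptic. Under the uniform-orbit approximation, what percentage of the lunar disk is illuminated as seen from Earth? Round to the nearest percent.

21%

Half-versine of 305°: (1 − 0.574)/2 = 0.213, i.e. 21%.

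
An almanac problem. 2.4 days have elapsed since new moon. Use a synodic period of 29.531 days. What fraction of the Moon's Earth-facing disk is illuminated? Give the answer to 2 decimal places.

The Moon has covered 2.4/29.531 of its cycle, so θ ≈ 360° × 2.4/29.531 = 29.3°.
With cos θ = 0.872, the lit fraction is (1 − 0.872)/2 ≈ 0.064.

0.06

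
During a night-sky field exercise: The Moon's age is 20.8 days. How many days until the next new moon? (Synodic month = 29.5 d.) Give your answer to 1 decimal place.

8.7 days

One full lunation from the last new moon is 29.5 d; remaining = 29.5 − 20.8 = 8.700 d.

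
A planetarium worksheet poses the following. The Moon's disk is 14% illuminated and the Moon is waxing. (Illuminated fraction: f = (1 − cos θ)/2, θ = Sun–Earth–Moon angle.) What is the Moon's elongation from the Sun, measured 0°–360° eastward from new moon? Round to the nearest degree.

44°

Invert f = (1 − cos θ)/2 to get cos θ = 1 − 2(0.14) = 0.720, hence θ₀ = arccos 0.720 = 43.9°.
The Moon is waxing (0°–180°), so θ = 43.9° directly.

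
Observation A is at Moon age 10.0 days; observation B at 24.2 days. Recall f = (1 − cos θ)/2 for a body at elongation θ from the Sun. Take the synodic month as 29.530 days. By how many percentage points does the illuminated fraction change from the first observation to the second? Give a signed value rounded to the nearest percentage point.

θ₁ = 360° × 10.0/29.530 = 121.9°, f₁ = (1 − cos θ₁)/2 = 0.764.
θ₂ = 360° × 24.2/29.530 = 295.0°, f₂ = (1 − cos θ₂)/2 = 0.289.
Change = f₂ − f₁ = -0.476 → -48 percentage points.

-48 pp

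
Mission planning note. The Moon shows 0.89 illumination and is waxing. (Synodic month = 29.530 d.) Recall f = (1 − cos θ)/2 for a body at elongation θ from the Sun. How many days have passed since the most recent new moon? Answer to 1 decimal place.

From f = (1 − cos θ)/2: cos θ = 1 − 2×0.89 = -0.780; arccos → 141.3°.
Waxing ⇒ before full, so θ = 141.3°.
Age = 29.530 × 141.3°/360° ≈ 11.59 days.

11.6 days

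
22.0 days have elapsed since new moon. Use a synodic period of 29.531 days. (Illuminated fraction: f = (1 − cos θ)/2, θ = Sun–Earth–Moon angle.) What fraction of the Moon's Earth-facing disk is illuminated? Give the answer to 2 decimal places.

0.52

Elongation θ = 360° × 22.0/29.531 ≈ 268.2°.
Illuminated fraction = (1 − cos 268.2°)/2 = (1 − (-0.032))/2 ≈ 0.516.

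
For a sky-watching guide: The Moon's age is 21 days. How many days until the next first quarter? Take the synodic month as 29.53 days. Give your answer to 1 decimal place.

15.9 days

First quarter is 0.25 of the way through the cycle: age 0.25 × 29.53 = 7.383 d.
This lunation's first quarter (7.383 d) has passed, so add one period: 36.913 − 21 = 15.913 days.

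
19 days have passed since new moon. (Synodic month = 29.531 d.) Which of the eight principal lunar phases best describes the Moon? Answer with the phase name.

At 19/29.531 of the cycle, θ ≈ 232° — the waning gibbous range.

waning gibbous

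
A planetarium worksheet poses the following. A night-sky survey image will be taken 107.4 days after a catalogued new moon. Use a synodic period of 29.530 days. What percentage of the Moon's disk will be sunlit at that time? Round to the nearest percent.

107.4/29.530 = 3.637 lunations, so 3 complete cycles and 18.81 d into the next.
The Moon has covered 18.81/29.530 of its cycle, so θ ≈ 360° × 18.81/29.530 = 229.3°.
Illuminated fraction = (1 − cos 229.3°)/2 = (1 − (-0.652))/2 ≈ 0.826, so 83%.

83%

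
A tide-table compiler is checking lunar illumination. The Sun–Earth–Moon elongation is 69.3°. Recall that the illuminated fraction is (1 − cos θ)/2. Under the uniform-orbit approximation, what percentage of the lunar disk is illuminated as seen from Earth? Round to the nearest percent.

32%

Half-versine of 69.3°: (1 − 0.353)/2 = 0.323, i.e. 32%.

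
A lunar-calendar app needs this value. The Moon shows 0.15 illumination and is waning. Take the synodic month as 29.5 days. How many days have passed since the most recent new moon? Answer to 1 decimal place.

25.8 days

Invert f = (1 − cos θ)/2 to get cos θ = 1 − 2(0.15) = 0.700, hence θ₀ = arccos 0.700 = 45.6°.
Since the Moon is past full (waning), take the reflex angle: θ = 360° − 45.6° = 314.4°.
Age = 29.5 × 314.4°/360° ≈ 25.77 days.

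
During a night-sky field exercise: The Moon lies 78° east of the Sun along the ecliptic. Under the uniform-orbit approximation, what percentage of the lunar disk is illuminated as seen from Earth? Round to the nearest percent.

cos 78° = 0.208, so f = (1 − 0.208)/2 = 0.396, i.e. 40%.

40%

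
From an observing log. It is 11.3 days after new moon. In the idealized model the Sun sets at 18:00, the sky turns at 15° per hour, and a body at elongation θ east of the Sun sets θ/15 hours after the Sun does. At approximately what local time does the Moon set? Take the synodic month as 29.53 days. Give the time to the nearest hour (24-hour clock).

03:00

Phase angle: θ = 360°·(11.3 d)/(29.53 d) = 137.8°.
Delay after the Sun = 137.8° / (15°/h) ≈ 9.18 h.
18:00 + 9.18 h ≈ 03:11 → 03:00 to the nearest hour.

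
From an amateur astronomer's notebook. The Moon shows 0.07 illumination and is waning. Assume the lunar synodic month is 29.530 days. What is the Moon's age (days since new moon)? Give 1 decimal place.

From f = (1 − cos θ)/2: cos θ = 1 − 2×0.07 = 0.860; arccos → 30.7°.
Since the Moon is past full (waning), take the reflex angle: θ = 360° − 30.7° = 329.3°.
Age = 29.530 × 329.3°/360° ≈ 27.01 days.

27.0 days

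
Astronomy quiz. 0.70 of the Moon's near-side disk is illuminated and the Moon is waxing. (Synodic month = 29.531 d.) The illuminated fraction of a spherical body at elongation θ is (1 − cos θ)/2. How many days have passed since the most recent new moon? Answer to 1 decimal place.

Invert f = (1 − cos θ)/2 to get cos θ = 1 − 2(0.70) = -0.400, hence θ₀ = arccos -0.400 = 113.6°.
The Moon is waxing (0°–180°), so θ = 113.6° directly.
At 360°/29.531 d per day, 113.6° corresponds to 9.32 days.

9.3 days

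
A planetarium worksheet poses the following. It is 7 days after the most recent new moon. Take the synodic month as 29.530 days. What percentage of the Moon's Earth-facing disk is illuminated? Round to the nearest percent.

46%

The Moon has covered 7/29.530 of its cycle, so θ ≈ 360° × 7/29.530 = 85.3°.
cos 85.3° = 0.081, so f = (1 − 0.081)/2 = 0.459, so 46%.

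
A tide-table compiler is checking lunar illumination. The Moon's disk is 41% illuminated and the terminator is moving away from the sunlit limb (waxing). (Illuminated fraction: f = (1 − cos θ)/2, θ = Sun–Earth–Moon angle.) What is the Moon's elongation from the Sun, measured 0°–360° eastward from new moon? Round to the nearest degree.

Invert f = (1 − cos θ)/2 to get cos θ = 1 − 2(0.41) = 0.180, hence θ₀ = arccos 0.180 = 79.6°.
Before full moon the principal value applies: θ = 79.6°.

80°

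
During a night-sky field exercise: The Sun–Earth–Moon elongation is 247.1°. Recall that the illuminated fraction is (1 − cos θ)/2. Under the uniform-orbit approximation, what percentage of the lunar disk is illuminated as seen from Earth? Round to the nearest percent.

cos 247.1° = (-0.389), so f = (1 − (-0.389))/2 = 0.695, i.e. 69%.

69%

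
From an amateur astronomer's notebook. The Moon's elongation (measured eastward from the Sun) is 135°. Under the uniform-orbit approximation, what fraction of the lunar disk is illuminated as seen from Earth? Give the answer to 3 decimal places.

0.854

cos 135° = (-0.707), so f = (1 − (-0.707))/2 = 0.854.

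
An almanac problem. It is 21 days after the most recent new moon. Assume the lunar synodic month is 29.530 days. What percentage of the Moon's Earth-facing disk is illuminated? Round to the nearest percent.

62%

Elongation θ = 360° × 21/29.530 ≈ 256.0°.
Illuminated fraction = (1 − cos 256.0°)/2 = (1 − (-0.242))/2 ≈ 0.621, so 62%.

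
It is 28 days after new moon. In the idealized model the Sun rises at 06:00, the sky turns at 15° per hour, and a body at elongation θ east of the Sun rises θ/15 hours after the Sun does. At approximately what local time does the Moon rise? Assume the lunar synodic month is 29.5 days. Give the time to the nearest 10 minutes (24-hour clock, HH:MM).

The Moon has covered 28/29.5 of its cycle, so θ ≈ 360° × 28/29.5 = 341.7°.
The Moon trails the Sun by θ/15 = 341.7/15 ≈ 22.78 hours.
06:00 + 22.780 h ≈ 04:47 → 04:50 to the nearest ten minutes.

04:50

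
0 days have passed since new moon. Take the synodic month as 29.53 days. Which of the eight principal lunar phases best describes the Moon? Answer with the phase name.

new moon

θ ≈ 360° × 0/29.53 = 0°, which falls in the new moon sector.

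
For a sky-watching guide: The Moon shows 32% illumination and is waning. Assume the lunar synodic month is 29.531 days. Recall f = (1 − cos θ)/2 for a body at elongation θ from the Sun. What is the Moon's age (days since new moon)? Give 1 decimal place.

23.9 days

cos θ = 1 − 2f = 0.360, giving a principal value of 68.9°.
Since the Moon is past full (waning), take the reflex angle: θ = 360° − 68.9° = 291.1°.
That fraction of the synodic month is 291.1/360 × 29.531 d ≈ 23.88 d.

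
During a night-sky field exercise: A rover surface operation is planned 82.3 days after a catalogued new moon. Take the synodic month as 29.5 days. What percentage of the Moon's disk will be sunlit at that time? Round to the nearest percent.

38%

82.3 d spans 2 complete synodic months (2 × 29.5 = 59.00 d) plus 23.30 d.
The Moon has covered 23.30/29.5 of its cycle, so θ ≈ 360° × 23.30/29.5 = 284.3°.
With cos θ = 0.248, the lit fraction is (1 − 0.248)/2 ≈ 0.376, so 38%.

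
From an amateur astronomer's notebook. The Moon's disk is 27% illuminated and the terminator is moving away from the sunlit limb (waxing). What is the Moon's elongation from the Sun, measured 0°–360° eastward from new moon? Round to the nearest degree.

63°

From f = (1 − cos θ)/2: cos θ = 1 − 2×0.27 = 0.460; arccos → 62.6°.
The Moon is waxing (0°–180°), so θ = 62.6° directly.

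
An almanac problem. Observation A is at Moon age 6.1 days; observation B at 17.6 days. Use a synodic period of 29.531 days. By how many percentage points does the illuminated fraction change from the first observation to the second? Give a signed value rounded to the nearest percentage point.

θ₁ = 360° × 6.1/29.531 = 74.4°, f₁ = (1 − cos θ₁)/2 = 0.365.
θ₂ = 360° × 17.6/29.531 = 214.6°, f₂ = (1 − cos θ₂)/2 = 0.912.
Change = f₂ − f₁ = +0.547 → +55 percentage points.

+55 pp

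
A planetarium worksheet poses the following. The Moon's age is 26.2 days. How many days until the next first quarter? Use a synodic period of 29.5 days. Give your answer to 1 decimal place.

10.7 days

First quarter occurs at elongation 90°, i.e. at age 29.5 × 90/360 = 7.375 d.
This lunation's first quarter (7.375 d) has passed, so add one period: 36.875 − 26.2 = 10.675 days.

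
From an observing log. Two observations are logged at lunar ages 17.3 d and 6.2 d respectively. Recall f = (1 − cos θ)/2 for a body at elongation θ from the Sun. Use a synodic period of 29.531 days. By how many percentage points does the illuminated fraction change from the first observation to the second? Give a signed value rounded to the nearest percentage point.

First observation: θ = 360°·17.3/29.531 = 210.9°, so f = 0.929.
Second observation: θ = 75.6°, f = 0.375.
Δf = 0.375 − 0.929 = -0.554, i.e. -55 pp.

-55 pp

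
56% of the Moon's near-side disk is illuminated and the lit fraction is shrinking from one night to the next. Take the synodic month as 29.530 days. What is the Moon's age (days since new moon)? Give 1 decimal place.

21.6 days

From f = (1 − cos θ)/2: cos θ = 1 − 2×0.56 = -0.120; arccos → 96.9°.
A waning Moon lies in 180°–360°, so θ = 360° − 96.9° = 263.1°.
At 360°/29.530 d per day, 263.1° corresponds to 21.58 days.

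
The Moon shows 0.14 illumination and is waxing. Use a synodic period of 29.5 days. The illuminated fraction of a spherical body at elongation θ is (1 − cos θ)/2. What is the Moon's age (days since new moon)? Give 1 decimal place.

From f = (1 − cos θ)/2: cos θ = 1 − 2×0.14 = 0.720; arccos → 43.9°.
Waxing ⇒ before full, so θ = 43.9°.
At 360°/29.5 d per day, 43.9° corresponds to 3.60 days.

3.6 days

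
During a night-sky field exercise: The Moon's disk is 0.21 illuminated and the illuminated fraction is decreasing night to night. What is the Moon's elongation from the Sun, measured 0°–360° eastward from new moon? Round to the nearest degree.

From f = (1 − cos θ)/2: cos θ = 1 − 2×0.21 = 0.580; arccos → 54.5°.
A waning Moon lies in 180°–360°, so θ = 360° − 54.5° = 305.5°.

305°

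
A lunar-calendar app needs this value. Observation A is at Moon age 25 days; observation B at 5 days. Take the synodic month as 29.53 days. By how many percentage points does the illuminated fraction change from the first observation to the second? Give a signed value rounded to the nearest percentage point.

First observation: θ = 360°·25/29.53 = 304.8°, so f = 0.215.
Second observation: θ = 61.0°, f = 0.257.
Δf = 0.257 − 0.215 = +0.042, i.e. +4 pp.

+4 pp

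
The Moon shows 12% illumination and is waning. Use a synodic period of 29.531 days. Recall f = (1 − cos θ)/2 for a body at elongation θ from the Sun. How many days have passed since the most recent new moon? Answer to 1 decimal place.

From f = (1 − cos θ)/2: cos θ = 1 − 2×0.12 = 0.760; arccos → 40.5°.
A waning Moon lies in 180°–360°, so θ = 360° − 40.5° = 319.5°.
Age = 29.531 × 319.5°/360° ≈ 26.21 days.

26.2 days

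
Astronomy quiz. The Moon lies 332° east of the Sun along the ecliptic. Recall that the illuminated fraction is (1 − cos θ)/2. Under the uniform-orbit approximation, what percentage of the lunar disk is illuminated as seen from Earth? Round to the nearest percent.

f = (1 − cos 332°)/2 = (1 − 0.883)/2 ≈ 0.059, i.e. 6%.

6%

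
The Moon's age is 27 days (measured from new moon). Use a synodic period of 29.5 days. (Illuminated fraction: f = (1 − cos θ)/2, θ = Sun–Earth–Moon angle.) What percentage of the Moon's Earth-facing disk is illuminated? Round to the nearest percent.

7%

The Moon has covered 27/29.5 of its cycle, so θ ≈ 360° × 27/29.5 = 329.5°.
With cos θ = 0.862, the lit fraction is (1 − 0.862)/2 ≈ 0.069, so 7%.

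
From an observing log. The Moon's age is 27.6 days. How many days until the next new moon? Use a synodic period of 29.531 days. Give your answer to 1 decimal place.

The next new moon completes the synodic month: 29.531 − 27.6 = 1.931 days.

1.9 days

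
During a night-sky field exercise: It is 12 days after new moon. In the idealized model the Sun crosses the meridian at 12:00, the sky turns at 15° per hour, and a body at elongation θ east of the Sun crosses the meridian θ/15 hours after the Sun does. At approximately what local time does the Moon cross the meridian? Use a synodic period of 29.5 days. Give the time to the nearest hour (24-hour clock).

22:00

The Moon has covered 12/29.5 of its cycle, so θ ≈ 360° × 12/29.5 = 146.4°.
The Moon trails the Sun by θ/15 = 146.4/15 ≈ 9.76 hours.
12:00 + 9.76 h ≈ 21:46 → 22:00 to the nearest hour.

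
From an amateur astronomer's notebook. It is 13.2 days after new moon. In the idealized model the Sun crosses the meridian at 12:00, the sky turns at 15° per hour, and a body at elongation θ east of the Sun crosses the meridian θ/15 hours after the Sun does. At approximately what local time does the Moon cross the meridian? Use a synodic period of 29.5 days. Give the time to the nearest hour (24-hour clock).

The Moon has covered 13.2/29.5 of its cycle, so θ ≈ 360° × 13.2/29.5 = 161.1°.
At 15° of sky rotation per hour, 161.1° corresponds to a 10.74 h lag.
12:00 + 10.74 h ≈ 22:44 → 23:00 to the nearest hour.

23:00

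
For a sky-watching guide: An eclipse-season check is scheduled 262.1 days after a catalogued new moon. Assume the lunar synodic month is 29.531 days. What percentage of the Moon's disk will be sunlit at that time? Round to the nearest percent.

262.1/29.531 = 8.875 lunations, so 8 complete cycles and 25.85 d into the next.
Elongation θ = 360° × 25.85/29.531 ≈ 315.2°.
With cos θ = 0.709, the lit fraction is (1 − 0.709)/2 ≈ 0.146, so 15%.

15%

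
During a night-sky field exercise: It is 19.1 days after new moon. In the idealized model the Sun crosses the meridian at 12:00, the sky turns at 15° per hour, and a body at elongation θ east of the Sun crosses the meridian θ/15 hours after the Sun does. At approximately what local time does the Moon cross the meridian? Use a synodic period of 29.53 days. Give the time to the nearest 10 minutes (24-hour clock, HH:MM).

03:30

The Moon has covered 19.1/29.53 of its cycle, so θ ≈ 360° × 19.1/29.53 = 232.8°.
At 15° of sky rotation per hour, 232.8° corresponds to a 15.52 h lag.
12:00 + 15.523 h ≈ 03:31 → 03:30 to the nearest ten minutes.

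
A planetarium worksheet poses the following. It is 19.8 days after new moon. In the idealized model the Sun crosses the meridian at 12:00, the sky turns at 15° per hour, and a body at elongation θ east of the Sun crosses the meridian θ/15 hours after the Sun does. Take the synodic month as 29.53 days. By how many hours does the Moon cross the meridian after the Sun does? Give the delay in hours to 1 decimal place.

Elongation θ = 360° × 19.8/29.53 ≈ 241.4°.
The Moon trails the Sun by θ/15 = 241.4/15 ≈ 16.09 hours.
So the Moon crosses the meridian 16.09 h after the Sun.

16.1 h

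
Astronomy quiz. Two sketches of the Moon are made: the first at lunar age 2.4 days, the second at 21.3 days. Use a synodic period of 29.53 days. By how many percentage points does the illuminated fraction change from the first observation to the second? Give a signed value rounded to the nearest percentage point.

+53 pp

θ₁ = 360° × 2.4/29.53 = 29.3°, f₁ = (1 − cos θ₁)/2 = 0.064.
θ₂ = 360° × 21.3/29.53 = 259.7°, f₂ = (1 − cos θ₂)/2 = 0.590.
Change = f₂ − f₁ = +0.526 → +53 percentage points.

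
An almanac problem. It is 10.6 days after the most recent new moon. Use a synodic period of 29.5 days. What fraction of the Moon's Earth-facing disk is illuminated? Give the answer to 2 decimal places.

Elongation θ = 360° × 10.6/29.5 ≈ 129.4°.
Illuminated fraction = (1 − cos 129.4°)/2 = (1 − (-0.634))/2 ≈ 0.817.

0.82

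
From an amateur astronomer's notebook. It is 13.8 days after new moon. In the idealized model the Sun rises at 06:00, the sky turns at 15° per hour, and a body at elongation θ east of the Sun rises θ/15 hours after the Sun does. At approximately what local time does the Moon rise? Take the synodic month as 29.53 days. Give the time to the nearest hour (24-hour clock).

17:00

Elongation θ = 360° × 13.8/29.53 ≈ 168.2°.
The Moon trails the Sun by θ/15 = 168.2/15 ≈ 11.22 hours.
06:00 + 11.22 h ≈ 17:13 → 17:00 to the nearest hour.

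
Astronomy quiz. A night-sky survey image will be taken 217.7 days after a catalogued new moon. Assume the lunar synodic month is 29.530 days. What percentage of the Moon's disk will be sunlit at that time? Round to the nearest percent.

85%

217.7 d spans 7 complete synodic months (7 × 29.530 = 206.71 d) plus 10.99 d.
Phase angle: θ = 360°·(10.99 d)/(29.530 d) = 134.0°.
cos 134.0° = (-0.694), so f = (1 − (-0.694))/2 = 0.847, so 85%.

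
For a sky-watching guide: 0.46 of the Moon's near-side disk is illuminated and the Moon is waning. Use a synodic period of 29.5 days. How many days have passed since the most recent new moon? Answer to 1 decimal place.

Invert f = (1 − cos θ)/2 to get cos θ = 1 − 2(0.46) = 0.080, hence θ₀ = arccos 0.080 = 85.4°.
A waning Moon lies in 180°–360°, so θ = 360° − 85.4° = 274.6°.
Age = 29.5 × 274.6°/360° ≈ 22.50 days.

22.5 days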